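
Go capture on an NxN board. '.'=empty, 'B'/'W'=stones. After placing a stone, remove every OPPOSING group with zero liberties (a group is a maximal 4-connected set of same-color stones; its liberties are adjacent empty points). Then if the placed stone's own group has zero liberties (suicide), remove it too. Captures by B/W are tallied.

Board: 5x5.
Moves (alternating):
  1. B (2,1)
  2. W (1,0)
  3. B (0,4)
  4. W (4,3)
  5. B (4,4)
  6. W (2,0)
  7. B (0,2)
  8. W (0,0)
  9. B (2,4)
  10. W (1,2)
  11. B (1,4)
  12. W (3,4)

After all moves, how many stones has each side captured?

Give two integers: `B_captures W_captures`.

Answer: 0 1

Derivation:
Move 1: B@(2,1) -> caps B=0 W=0
Move 2: W@(1,0) -> caps B=0 W=0
Move 3: B@(0,4) -> caps B=0 W=0
Move 4: W@(4,3) -> caps B=0 W=0
Move 5: B@(4,4) -> caps B=0 W=0
Move 6: W@(2,0) -> caps B=0 W=0
Move 7: B@(0,2) -> caps B=0 W=0
Move 8: W@(0,0) -> caps B=0 W=0
Move 9: B@(2,4) -> caps B=0 W=0
Move 10: W@(1,2) -> caps B=0 W=0
Move 11: B@(1,4) -> caps B=0 W=0
Move 12: W@(3,4) -> caps B=0 W=1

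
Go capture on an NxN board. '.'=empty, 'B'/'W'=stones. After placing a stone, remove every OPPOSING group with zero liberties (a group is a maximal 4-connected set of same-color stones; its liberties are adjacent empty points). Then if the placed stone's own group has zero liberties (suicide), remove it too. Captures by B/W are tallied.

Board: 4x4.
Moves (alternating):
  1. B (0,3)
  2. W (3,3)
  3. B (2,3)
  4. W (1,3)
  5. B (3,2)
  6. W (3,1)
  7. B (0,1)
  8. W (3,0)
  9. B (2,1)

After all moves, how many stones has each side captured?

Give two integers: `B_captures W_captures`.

Answer: 1 0

Derivation:
Move 1: B@(0,3) -> caps B=0 W=0
Move 2: W@(3,3) -> caps B=0 W=0
Move 3: B@(2,3) -> caps B=0 W=0
Move 4: W@(1,3) -> caps B=0 W=0
Move 5: B@(3,2) -> caps B=1 W=0
Move 6: W@(3,1) -> caps B=1 W=0
Move 7: B@(0,1) -> caps B=1 W=0
Move 8: W@(3,0) -> caps B=1 W=0
Move 9: B@(2,1) -> caps B=1 W=0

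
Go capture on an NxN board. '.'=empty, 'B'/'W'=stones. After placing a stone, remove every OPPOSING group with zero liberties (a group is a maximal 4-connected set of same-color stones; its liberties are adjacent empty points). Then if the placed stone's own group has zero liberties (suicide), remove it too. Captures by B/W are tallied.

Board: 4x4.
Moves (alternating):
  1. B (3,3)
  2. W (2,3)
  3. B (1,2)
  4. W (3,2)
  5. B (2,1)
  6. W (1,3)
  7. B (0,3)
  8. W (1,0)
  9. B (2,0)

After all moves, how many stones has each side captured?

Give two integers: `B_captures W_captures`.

Move 1: B@(3,3) -> caps B=0 W=0
Move 2: W@(2,3) -> caps B=0 W=0
Move 3: B@(1,2) -> caps B=0 W=0
Move 4: W@(3,2) -> caps B=0 W=1
Move 5: B@(2,1) -> caps B=0 W=1
Move 6: W@(1,3) -> caps B=0 W=1
Move 7: B@(0,3) -> caps B=0 W=1
Move 8: W@(1,0) -> caps B=0 W=1
Move 9: B@(2,0) -> caps B=0 W=1

Answer: 0 1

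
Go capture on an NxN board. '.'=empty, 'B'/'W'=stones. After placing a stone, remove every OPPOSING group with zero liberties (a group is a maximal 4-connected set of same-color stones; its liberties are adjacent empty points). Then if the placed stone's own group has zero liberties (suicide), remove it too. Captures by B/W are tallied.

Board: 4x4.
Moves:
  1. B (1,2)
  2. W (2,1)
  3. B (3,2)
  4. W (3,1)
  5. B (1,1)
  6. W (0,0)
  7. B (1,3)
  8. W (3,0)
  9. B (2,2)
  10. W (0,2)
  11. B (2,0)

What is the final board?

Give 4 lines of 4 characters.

Answer: W.W.
.BBB
B.B.
..B.

Derivation:
Move 1: B@(1,2) -> caps B=0 W=0
Move 2: W@(2,1) -> caps B=0 W=0
Move 3: B@(3,2) -> caps B=0 W=0
Move 4: W@(3,1) -> caps B=0 W=0
Move 5: B@(1,1) -> caps B=0 W=0
Move 6: W@(0,0) -> caps B=0 W=0
Move 7: B@(1,3) -> caps B=0 W=0
Move 8: W@(3,0) -> caps B=0 W=0
Move 9: B@(2,2) -> caps B=0 W=0
Move 10: W@(0,2) -> caps B=0 W=0
Move 11: B@(2,0) -> caps B=3 W=0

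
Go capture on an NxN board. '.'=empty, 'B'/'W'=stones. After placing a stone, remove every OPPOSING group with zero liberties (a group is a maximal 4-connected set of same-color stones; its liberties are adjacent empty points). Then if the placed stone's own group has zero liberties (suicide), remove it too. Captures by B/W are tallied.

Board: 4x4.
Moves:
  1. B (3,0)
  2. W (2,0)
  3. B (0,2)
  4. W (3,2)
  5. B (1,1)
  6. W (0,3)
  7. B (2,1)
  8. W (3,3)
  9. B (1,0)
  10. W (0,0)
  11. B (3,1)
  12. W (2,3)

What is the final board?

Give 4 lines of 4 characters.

Answer: W.BW
BB..
.B.W
BBWW

Derivation:
Move 1: B@(3,0) -> caps B=0 W=0
Move 2: W@(2,0) -> caps B=0 W=0
Move 3: B@(0,2) -> caps B=0 W=0
Move 4: W@(3,2) -> caps B=0 W=0
Move 5: B@(1,1) -> caps B=0 W=0
Move 6: W@(0,3) -> caps B=0 W=0
Move 7: B@(2,1) -> caps B=0 W=0
Move 8: W@(3,3) -> caps B=0 W=0
Move 9: B@(1,0) -> caps B=1 W=0
Move 10: W@(0,0) -> caps B=1 W=0
Move 11: B@(3,1) -> caps B=1 W=0
Move 12: W@(2,3) -> caps B=1 W=0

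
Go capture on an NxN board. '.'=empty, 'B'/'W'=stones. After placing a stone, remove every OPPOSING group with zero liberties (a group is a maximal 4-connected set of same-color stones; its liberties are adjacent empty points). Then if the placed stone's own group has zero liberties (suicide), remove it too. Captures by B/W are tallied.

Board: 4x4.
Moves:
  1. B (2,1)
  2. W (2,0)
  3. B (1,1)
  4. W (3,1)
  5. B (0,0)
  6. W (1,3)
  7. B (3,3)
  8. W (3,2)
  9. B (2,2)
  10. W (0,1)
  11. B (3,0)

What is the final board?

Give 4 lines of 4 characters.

Answer: BW..
.B.W
WBB.
B..B

Derivation:
Move 1: B@(2,1) -> caps B=0 W=0
Move 2: W@(2,0) -> caps B=0 W=0
Move 3: B@(1,1) -> caps B=0 W=0
Move 4: W@(3,1) -> caps B=0 W=0
Move 5: B@(0,0) -> caps B=0 W=0
Move 6: W@(1,3) -> caps B=0 W=0
Move 7: B@(3,3) -> caps B=0 W=0
Move 8: W@(3,2) -> caps B=0 W=0
Move 9: B@(2,2) -> caps B=0 W=0
Move 10: W@(0,1) -> caps B=0 W=0
Move 11: B@(3,0) -> caps B=2 W=0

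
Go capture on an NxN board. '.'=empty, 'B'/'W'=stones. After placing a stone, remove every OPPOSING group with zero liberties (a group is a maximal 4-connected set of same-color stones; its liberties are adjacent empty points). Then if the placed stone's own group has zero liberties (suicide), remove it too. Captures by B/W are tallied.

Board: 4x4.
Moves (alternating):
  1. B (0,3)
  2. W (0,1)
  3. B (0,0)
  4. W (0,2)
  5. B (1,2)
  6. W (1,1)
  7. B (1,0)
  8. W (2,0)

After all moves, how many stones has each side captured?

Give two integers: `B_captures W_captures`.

Move 1: B@(0,3) -> caps B=0 W=0
Move 2: W@(0,1) -> caps B=0 W=0
Move 3: B@(0,0) -> caps B=0 W=0
Move 4: W@(0,2) -> caps B=0 W=0
Move 5: B@(1,2) -> caps B=0 W=0
Move 6: W@(1,1) -> caps B=0 W=0
Move 7: B@(1,0) -> caps B=0 W=0
Move 8: W@(2,0) -> caps B=0 W=2

Answer: 0 2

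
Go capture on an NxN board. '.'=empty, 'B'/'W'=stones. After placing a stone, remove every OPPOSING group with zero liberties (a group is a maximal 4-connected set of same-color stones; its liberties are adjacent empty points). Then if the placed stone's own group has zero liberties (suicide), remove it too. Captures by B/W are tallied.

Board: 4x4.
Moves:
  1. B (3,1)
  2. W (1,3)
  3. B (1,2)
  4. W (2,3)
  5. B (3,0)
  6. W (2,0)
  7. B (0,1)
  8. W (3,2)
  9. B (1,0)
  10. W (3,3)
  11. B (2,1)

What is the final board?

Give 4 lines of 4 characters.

Answer: .B..
B.BW
.B.W
BBWW

Derivation:
Move 1: B@(3,1) -> caps B=0 W=0
Move 2: W@(1,3) -> caps B=0 W=0
Move 3: B@(1,2) -> caps B=0 W=0
Move 4: W@(2,3) -> caps B=0 W=0
Move 5: B@(3,0) -> caps B=0 W=0
Move 6: W@(2,0) -> caps B=0 W=0
Move 7: B@(0,1) -> caps B=0 W=0
Move 8: W@(3,2) -> caps B=0 W=0
Move 9: B@(1,0) -> caps B=0 W=0
Move 10: W@(3,3) -> caps B=0 W=0
Move 11: B@(2,1) -> caps B=1 W=0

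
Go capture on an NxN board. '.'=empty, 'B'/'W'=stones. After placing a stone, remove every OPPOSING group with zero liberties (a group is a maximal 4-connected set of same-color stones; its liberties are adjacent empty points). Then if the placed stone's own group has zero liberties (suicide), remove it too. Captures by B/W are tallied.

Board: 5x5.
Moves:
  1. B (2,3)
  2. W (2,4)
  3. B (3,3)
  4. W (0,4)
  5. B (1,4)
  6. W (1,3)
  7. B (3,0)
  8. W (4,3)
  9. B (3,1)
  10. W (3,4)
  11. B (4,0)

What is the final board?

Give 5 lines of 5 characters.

Move 1: B@(2,3) -> caps B=0 W=0
Move 2: W@(2,4) -> caps B=0 W=0
Move 3: B@(3,3) -> caps B=0 W=0
Move 4: W@(0,4) -> caps B=0 W=0
Move 5: B@(1,4) -> caps B=0 W=0
Move 6: W@(1,3) -> caps B=0 W=1
Move 7: B@(3,0) -> caps B=0 W=1
Move 8: W@(4,3) -> caps B=0 W=1
Move 9: B@(3,1) -> caps B=0 W=1
Move 10: W@(3,4) -> caps B=0 W=1
Move 11: B@(4,0) -> caps B=0 W=1

Answer: ....W
...W.
...BW
BB.BW
B..W.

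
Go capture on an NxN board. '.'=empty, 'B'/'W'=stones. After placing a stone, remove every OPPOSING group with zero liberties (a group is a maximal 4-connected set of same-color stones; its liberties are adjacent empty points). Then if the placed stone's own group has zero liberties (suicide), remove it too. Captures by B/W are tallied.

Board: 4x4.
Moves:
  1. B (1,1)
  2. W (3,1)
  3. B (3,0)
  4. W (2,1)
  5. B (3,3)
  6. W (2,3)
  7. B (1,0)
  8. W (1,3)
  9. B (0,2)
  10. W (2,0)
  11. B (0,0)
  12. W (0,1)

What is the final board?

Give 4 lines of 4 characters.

Answer: B.B.
BB.W
WW.W
.W.B

Derivation:
Move 1: B@(1,1) -> caps B=0 W=0
Move 2: W@(3,1) -> caps B=0 W=0
Move 3: B@(3,0) -> caps B=0 W=0
Move 4: W@(2,1) -> caps B=0 W=0
Move 5: B@(3,3) -> caps B=0 W=0
Move 6: W@(2,3) -> caps B=0 W=0
Move 7: B@(1,0) -> caps B=0 W=0
Move 8: W@(1,3) -> caps B=0 W=0
Move 9: B@(0,2) -> caps B=0 W=0
Move 10: W@(2,0) -> caps B=0 W=1
Move 11: B@(0,0) -> caps B=0 W=1
Move 12: W@(0,1) -> caps B=0 W=1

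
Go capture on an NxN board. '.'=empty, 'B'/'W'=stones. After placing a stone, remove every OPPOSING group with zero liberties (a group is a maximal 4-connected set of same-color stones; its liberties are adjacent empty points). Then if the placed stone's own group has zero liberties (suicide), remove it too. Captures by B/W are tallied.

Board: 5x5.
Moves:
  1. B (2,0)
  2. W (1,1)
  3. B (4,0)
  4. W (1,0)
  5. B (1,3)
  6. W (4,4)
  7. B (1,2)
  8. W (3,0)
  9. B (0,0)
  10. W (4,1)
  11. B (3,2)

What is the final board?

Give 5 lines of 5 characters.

Answer: B....
WWBB.
B....
W.B..
.W..W

Derivation:
Move 1: B@(2,0) -> caps B=0 W=0
Move 2: W@(1,1) -> caps B=0 W=0
Move 3: B@(4,0) -> caps B=0 W=0
Move 4: W@(1,0) -> caps B=0 W=0
Move 5: B@(1,3) -> caps B=0 W=0
Move 6: W@(4,4) -> caps B=0 W=0
Move 7: B@(1,2) -> caps B=0 W=0
Move 8: W@(3,0) -> caps B=0 W=0
Move 9: B@(0,0) -> caps B=0 W=0
Move 10: W@(4,1) -> caps B=0 W=1
Move 11: B@(3,2) -> caps B=0 W=1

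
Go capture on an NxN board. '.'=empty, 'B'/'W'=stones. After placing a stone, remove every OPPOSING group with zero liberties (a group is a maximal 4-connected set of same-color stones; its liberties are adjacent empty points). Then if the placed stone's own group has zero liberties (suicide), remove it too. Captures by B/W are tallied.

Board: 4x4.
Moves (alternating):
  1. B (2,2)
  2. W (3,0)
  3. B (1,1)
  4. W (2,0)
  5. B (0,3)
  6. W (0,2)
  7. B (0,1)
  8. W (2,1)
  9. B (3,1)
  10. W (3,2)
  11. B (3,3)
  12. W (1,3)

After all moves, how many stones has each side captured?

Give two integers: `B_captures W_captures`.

Move 1: B@(2,2) -> caps B=0 W=0
Move 2: W@(3,0) -> caps B=0 W=0
Move 3: B@(1,1) -> caps B=0 W=0
Move 4: W@(2,0) -> caps B=0 W=0
Move 5: B@(0,3) -> caps B=0 W=0
Move 6: W@(0,2) -> caps B=0 W=0
Move 7: B@(0,1) -> caps B=0 W=0
Move 8: W@(2,1) -> caps B=0 W=0
Move 9: B@(3,1) -> caps B=0 W=0
Move 10: W@(3,2) -> caps B=0 W=1
Move 11: B@(3,3) -> caps B=0 W=1
Move 12: W@(1,3) -> caps B=0 W=2

Answer: 0 2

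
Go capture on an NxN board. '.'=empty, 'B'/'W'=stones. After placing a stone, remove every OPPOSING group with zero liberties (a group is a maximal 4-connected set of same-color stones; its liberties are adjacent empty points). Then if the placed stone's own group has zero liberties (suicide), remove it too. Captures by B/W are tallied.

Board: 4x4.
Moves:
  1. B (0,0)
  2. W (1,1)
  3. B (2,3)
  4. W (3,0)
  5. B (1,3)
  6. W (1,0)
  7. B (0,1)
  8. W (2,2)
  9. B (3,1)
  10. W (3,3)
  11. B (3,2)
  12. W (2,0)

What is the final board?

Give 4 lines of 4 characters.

Move 1: B@(0,0) -> caps B=0 W=0
Move 2: W@(1,1) -> caps B=0 W=0
Move 3: B@(2,3) -> caps B=0 W=0
Move 4: W@(3,0) -> caps B=0 W=0
Move 5: B@(1,3) -> caps B=0 W=0
Move 6: W@(1,0) -> caps B=0 W=0
Move 7: B@(0,1) -> caps B=0 W=0
Move 8: W@(2,2) -> caps B=0 W=0
Move 9: B@(3,1) -> caps B=0 W=0
Move 10: W@(3,3) -> caps B=0 W=0
Move 11: B@(3,2) -> caps B=1 W=0
Move 12: W@(2,0) -> caps B=1 W=0

Answer: BB..
WW.B
W.WB
WBB.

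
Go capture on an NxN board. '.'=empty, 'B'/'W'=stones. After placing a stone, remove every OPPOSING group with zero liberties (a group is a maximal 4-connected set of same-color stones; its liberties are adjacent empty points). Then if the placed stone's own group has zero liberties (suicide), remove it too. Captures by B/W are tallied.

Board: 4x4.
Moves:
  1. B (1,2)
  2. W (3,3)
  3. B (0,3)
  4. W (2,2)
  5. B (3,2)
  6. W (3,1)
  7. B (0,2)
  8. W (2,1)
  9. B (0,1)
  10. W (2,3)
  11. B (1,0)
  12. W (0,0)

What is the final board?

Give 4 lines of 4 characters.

Answer: .BBB
B.B.
.WWW
.W.W

Derivation:
Move 1: B@(1,2) -> caps B=0 W=0
Move 2: W@(3,3) -> caps B=0 W=0
Move 3: B@(0,3) -> caps B=0 W=0
Move 4: W@(2,2) -> caps B=0 W=0
Move 5: B@(3,2) -> caps B=0 W=0
Move 6: W@(3,1) -> caps B=0 W=1
Move 7: B@(0,2) -> caps B=0 W=1
Move 8: W@(2,1) -> caps B=0 W=1
Move 9: B@(0,1) -> caps B=0 W=1
Move 10: W@(2,3) -> caps B=0 W=1
Move 11: B@(1,0) -> caps B=0 W=1
Move 12: W@(0,0) -> caps B=0 W=1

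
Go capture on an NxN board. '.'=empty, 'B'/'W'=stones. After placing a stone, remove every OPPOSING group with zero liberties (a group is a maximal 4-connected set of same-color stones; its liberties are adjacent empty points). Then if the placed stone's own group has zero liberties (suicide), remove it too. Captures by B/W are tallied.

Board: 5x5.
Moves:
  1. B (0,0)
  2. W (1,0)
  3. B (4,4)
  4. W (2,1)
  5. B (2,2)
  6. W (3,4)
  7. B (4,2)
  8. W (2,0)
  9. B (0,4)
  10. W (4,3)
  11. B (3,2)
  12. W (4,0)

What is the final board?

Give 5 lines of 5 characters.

Move 1: B@(0,0) -> caps B=0 W=0
Move 2: W@(1,0) -> caps B=0 W=0
Move 3: B@(4,4) -> caps B=0 W=0
Move 4: W@(2,1) -> caps B=0 W=0
Move 5: B@(2,2) -> caps B=0 W=0
Move 6: W@(3,4) -> caps B=0 W=0
Move 7: B@(4,2) -> caps B=0 W=0
Move 8: W@(2,0) -> caps B=0 W=0
Move 9: B@(0,4) -> caps B=0 W=0
Move 10: W@(4,3) -> caps B=0 W=1
Move 11: B@(3,2) -> caps B=0 W=1
Move 12: W@(4,0) -> caps B=0 W=1

Answer: B...B
W....
WWB..
..B.W
W.BW.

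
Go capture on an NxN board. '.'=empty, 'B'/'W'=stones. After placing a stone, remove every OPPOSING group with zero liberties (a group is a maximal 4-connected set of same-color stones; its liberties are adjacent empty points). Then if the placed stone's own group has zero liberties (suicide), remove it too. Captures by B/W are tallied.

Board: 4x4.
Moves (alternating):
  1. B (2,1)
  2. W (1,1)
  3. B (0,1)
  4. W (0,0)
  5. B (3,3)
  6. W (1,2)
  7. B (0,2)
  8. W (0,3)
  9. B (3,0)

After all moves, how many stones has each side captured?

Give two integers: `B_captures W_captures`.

Answer: 0 2

Derivation:
Move 1: B@(2,1) -> caps B=0 W=0
Move 2: W@(1,1) -> caps B=0 W=0
Move 3: B@(0,1) -> caps B=0 W=0
Move 4: W@(0,0) -> caps B=0 W=0
Move 5: B@(3,3) -> caps B=0 W=0
Move 6: W@(1,2) -> caps B=0 W=0
Move 7: B@(0,2) -> caps B=0 W=0
Move 8: W@(0,3) -> caps B=0 W=2
Move 9: B@(3,0) -> caps B=0 W=2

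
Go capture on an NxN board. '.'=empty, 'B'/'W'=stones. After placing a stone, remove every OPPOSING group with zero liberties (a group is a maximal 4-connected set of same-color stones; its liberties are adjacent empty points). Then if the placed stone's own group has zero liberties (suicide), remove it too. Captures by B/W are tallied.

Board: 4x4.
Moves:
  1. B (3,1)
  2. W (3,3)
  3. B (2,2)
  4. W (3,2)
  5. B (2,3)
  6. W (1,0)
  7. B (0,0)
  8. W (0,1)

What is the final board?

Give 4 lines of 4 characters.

Answer: .W..
W...
..BB
.B..

Derivation:
Move 1: B@(3,1) -> caps B=0 W=0
Move 2: W@(3,3) -> caps B=0 W=0
Move 3: B@(2,2) -> caps B=0 W=0
Move 4: W@(3,2) -> caps B=0 W=0
Move 5: B@(2,3) -> caps B=2 W=0
Move 6: W@(1,0) -> caps B=2 W=0
Move 7: B@(0,0) -> caps B=2 W=0
Move 8: W@(0,1) -> caps B=2 W=1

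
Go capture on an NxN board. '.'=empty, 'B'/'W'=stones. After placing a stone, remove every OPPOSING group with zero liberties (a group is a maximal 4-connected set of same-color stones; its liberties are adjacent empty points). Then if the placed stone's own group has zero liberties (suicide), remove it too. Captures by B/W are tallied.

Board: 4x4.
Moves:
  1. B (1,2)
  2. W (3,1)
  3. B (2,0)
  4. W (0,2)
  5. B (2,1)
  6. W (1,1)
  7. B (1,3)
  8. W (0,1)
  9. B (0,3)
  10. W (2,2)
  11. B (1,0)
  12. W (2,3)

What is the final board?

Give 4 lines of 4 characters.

Move 1: B@(1,2) -> caps B=0 W=0
Move 2: W@(3,1) -> caps B=0 W=0
Move 3: B@(2,0) -> caps B=0 W=0
Move 4: W@(0,2) -> caps B=0 W=0
Move 5: B@(2,1) -> caps B=0 W=0
Move 6: W@(1,1) -> caps B=0 W=0
Move 7: B@(1,3) -> caps B=0 W=0
Move 8: W@(0,1) -> caps B=0 W=0
Move 9: B@(0,3) -> caps B=0 W=0
Move 10: W@(2,2) -> caps B=0 W=0
Move 11: B@(1,0) -> caps B=0 W=0
Move 12: W@(2,3) -> caps B=0 W=3

Answer: .WW.
BW..
BBWW
.W..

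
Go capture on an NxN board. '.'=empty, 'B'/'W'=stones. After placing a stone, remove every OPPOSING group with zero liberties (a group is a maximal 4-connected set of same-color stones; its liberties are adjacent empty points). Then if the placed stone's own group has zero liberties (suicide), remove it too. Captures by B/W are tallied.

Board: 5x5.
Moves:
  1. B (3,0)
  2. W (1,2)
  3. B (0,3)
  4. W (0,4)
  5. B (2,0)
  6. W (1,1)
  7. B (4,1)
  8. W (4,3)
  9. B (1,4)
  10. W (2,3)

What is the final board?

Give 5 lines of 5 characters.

Answer: ...B.
.WW.B
B..W.
B....
.B.W.

Derivation:
Move 1: B@(3,0) -> caps B=0 W=0
Move 2: W@(1,2) -> caps B=0 W=0
Move 3: B@(0,3) -> caps B=0 W=0
Move 4: W@(0,4) -> caps B=0 W=0
Move 5: B@(2,0) -> caps B=0 W=0
Move 6: W@(1,1) -> caps B=0 W=0
Move 7: B@(4,1) -> caps B=0 W=0
Move 8: W@(4,3) -> caps B=0 W=0
Move 9: B@(1,4) -> caps B=1 W=0
Move 10: W@(2,3) -> caps B=1 W=0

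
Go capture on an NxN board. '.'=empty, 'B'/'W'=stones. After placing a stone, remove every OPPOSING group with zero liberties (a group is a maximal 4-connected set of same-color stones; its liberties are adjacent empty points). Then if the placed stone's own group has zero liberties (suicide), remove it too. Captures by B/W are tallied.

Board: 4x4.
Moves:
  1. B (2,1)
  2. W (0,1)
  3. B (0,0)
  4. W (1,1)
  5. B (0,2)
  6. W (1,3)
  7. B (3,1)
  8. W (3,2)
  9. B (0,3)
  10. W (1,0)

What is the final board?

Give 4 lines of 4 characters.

Move 1: B@(2,1) -> caps B=0 W=0
Move 2: W@(0,1) -> caps B=0 W=0
Move 3: B@(0,0) -> caps B=0 W=0
Move 4: W@(1,1) -> caps B=0 W=0
Move 5: B@(0,2) -> caps B=0 W=0
Move 6: W@(1,3) -> caps B=0 W=0
Move 7: B@(3,1) -> caps B=0 W=0
Move 8: W@(3,2) -> caps B=0 W=0
Move 9: B@(0,3) -> caps B=0 W=0
Move 10: W@(1,0) -> caps B=0 W=1

Answer: .WBB
WW.W
.B..
.BW.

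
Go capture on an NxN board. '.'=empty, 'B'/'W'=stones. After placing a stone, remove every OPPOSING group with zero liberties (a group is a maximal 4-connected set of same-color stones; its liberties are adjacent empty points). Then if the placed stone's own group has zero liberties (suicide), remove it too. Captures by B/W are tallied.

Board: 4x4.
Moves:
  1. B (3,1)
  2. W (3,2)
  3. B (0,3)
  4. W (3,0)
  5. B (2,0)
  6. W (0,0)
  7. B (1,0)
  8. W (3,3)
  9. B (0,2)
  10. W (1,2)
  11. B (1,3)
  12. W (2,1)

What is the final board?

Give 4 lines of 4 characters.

Answer: W.BB
B.WB
BW..
.BWW

Derivation:
Move 1: B@(3,1) -> caps B=0 W=0
Move 2: W@(3,2) -> caps B=0 W=0
Move 3: B@(0,3) -> caps B=0 W=0
Move 4: W@(3,0) -> caps B=0 W=0
Move 5: B@(2,0) -> caps B=1 W=0
Move 6: W@(0,0) -> caps B=1 W=0
Move 7: B@(1,0) -> caps B=1 W=0
Move 8: W@(3,3) -> caps B=1 W=0
Move 9: B@(0,2) -> caps B=1 W=0
Move 10: W@(1,2) -> caps B=1 W=0
Move 11: B@(1,3) -> caps B=1 W=0
Move 12: W@(2,1) -> caps B=1 W=0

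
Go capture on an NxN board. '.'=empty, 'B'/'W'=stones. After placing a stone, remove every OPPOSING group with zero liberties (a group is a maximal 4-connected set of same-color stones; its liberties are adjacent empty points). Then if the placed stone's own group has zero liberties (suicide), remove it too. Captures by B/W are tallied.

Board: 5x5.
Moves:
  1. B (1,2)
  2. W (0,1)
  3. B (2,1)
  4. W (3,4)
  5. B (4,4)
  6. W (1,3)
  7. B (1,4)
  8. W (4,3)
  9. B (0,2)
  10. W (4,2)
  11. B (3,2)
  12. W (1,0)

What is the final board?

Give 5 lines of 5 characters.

Answer: .WB..
W.BWB
.B...
..B.W
..WW.

Derivation:
Move 1: B@(1,2) -> caps B=0 W=0
Move 2: W@(0,1) -> caps B=0 W=0
Move 3: B@(2,1) -> caps B=0 W=0
Move 4: W@(3,4) -> caps B=0 W=0
Move 5: B@(4,4) -> caps B=0 W=0
Move 6: W@(1,3) -> caps B=0 W=0
Move 7: B@(1,4) -> caps B=0 W=0
Move 8: W@(4,3) -> caps B=0 W=1
Move 9: B@(0,2) -> caps B=0 W=1
Move 10: W@(4,2) -> caps B=0 W=1
Move 11: B@(3,2) -> caps B=0 W=1
Move 12: W@(1,0) -> caps B=0 W=1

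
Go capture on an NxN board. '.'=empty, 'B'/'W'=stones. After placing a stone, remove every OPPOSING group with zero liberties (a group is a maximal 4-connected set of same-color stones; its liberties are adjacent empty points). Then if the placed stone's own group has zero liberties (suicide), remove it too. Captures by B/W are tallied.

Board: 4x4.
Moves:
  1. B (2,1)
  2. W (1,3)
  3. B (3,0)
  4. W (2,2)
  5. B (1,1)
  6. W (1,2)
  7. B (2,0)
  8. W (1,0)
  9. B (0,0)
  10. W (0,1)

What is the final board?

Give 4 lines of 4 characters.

Move 1: B@(2,1) -> caps B=0 W=0
Move 2: W@(1,3) -> caps B=0 W=0
Move 3: B@(3,0) -> caps B=0 W=0
Move 4: W@(2,2) -> caps B=0 W=0
Move 5: B@(1,1) -> caps B=0 W=0
Move 6: W@(1,2) -> caps B=0 W=0
Move 7: B@(2,0) -> caps B=0 W=0
Move 8: W@(1,0) -> caps B=0 W=0
Move 9: B@(0,0) -> caps B=1 W=0
Move 10: W@(0,1) -> caps B=1 W=0

Answer: BW..
.BWW
BBW.
B...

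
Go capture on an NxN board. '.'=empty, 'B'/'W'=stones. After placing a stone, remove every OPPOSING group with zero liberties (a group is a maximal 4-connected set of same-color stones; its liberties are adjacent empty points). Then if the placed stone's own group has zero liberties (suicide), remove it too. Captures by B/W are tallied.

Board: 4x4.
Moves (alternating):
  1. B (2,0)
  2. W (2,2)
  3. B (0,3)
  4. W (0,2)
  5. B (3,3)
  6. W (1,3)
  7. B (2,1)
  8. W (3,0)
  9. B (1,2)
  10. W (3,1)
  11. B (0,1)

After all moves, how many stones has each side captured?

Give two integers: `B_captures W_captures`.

Move 1: B@(2,0) -> caps B=0 W=0
Move 2: W@(2,2) -> caps B=0 W=0
Move 3: B@(0,3) -> caps B=0 W=0
Move 4: W@(0,2) -> caps B=0 W=0
Move 5: B@(3,3) -> caps B=0 W=0
Move 6: W@(1,3) -> caps B=0 W=1
Move 7: B@(2,1) -> caps B=0 W=1
Move 8: W@(3,0) -> caps B=0 W=1
Move 9: B@(1,2) -> caps B=0 W=1
Move 10: W@(3,1) -> caps B=0 W=1
Move 11: B@(0,1) -> caps B=0 W=1

Answer: 0 1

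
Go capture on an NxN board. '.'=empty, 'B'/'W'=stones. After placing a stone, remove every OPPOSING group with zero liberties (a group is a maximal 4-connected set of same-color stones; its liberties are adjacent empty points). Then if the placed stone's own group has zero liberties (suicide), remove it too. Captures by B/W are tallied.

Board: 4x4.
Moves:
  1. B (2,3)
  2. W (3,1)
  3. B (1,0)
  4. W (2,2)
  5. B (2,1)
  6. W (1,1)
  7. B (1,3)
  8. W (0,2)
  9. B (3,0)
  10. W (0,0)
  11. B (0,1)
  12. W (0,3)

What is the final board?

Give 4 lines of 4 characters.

Answer: .BWW
BW.B
.BWB
BW..

Derivation:
Move 1: B@(2,3) -> caps B=0 W=0
Move 2: W@(3,1) -> caps B=0 W=0
Move 3: B@(1,0) -> caps B=0 W=0
Move 4: W@(2,2) -> caps B=0 W=0
Move 5: B@(2,1) -> caps B=0 W=0
Move 6: W@(1,1) -> caps B=0 W=0
Move 7: B@(1,3) -> caps B=0 W=0
Move 8: W@(0,2) -> caps B=0 W=0
Move 9: B@(3,0) -> caps B=0 W=0
Move 10: W@(0,0) -> caps B=0 W=0
Move 11: B@(0,1) -> caps B=1 W=0
Move 12: W@(0,3) -> caps B=1 W=0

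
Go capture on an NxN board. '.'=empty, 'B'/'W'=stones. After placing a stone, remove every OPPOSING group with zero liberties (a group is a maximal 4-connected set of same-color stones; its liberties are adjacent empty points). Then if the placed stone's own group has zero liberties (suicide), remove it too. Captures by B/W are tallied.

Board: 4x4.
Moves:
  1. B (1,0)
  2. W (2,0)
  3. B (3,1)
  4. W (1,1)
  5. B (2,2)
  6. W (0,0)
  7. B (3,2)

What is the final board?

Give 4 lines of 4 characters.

Answer: W...
.W..
W.B.
.BB.

Derivation:
Move 1: B@(1,0) -> caps B=0 W=0
Move 2: W@(2,0) -> caps B=0 W=0
Move 3: B@(3,1) -> caps B=0 W=0
Move 4: W@(1,1) -> caps B=0 W=0
Move 5: B@(2,2) -> caps B=0 W=0
Move 6: W@(0,0) -> caps B=0 W=1
Move 7: B@(3,2) -> caps B=0 W=1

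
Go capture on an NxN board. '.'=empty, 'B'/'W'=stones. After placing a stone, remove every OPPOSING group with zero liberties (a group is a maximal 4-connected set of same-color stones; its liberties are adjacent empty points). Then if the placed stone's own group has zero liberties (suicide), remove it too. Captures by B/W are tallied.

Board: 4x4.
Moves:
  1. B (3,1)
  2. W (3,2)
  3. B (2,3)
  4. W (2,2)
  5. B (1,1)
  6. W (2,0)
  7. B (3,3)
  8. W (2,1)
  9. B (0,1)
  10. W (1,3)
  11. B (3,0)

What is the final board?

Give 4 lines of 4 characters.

Answer: .B..
.B.W
WWW.
..W.

Derivation:
Move 1: B@(3,1) -> caps B=0 W=0
Move 2: W@(3,2) -> caps B=0 W=0
Move 3: B@(2,3) -> caps B=0 W=0
Move 4: W@(2,2) -> caps B=0 W=0
Move 5: B@(1,1) -> caps B=0 W=0
Move 6: W@(2,0) -> caps B=0 W=0
Move 7: B@(3,3) -> caps B=0 W=0
Move 8: W@(2,1) -> caps B=0 W=0
Move 9: B@(0,1) -> caps B=0 W=0
Move 10: W@(1,3) -> caps B=0 W=2
Move 11: B@(3,0) -> caps B=0 W=2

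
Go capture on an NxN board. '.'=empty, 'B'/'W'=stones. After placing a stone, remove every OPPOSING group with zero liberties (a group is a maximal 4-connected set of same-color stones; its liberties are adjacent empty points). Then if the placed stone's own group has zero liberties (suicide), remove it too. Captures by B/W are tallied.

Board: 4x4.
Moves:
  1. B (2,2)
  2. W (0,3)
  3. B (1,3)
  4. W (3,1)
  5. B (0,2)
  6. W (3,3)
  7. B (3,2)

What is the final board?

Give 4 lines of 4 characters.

Move 1: B@(2,2) -> caps B=0 W=0
Move 2: W@(0,3) -> caps B=0 W=0
Move 3: B@(1,3) -> caps B=0 W=0
Move 4: W@(3,1) -> caps B=0 W=0
Move 5: B@(0,2) -> caps B=1 W=0
Move 6: W@(3,3) -> caps B=1 W=0
Move 7: B@(3,2) -> caps B=1 W=0

Answer: ..B.
...B
..B.
.WBW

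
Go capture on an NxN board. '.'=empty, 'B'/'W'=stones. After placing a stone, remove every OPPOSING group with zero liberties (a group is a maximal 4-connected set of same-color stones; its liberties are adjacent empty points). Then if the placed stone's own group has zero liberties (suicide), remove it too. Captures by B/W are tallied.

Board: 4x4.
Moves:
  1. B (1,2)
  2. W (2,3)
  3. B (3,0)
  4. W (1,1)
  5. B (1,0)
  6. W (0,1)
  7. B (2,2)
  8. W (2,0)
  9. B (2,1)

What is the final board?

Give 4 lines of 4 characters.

Answer: .W..
BWB.
.BBW
B...

Derivation:
Move 1: B@(1,2) -> caps B=0 W=0
Move 2: W@(2,3) -> caps B=0 W=0
Move 3: B@(3,0) -> caps B=0 W=0
Move 4: W@(1,1) -> caps B=0 W=0
Move 5: B@(1,0) -> caps B=0 W=0
Move 6: W@(0,1) -> caps B=0 W=0
Move 7: B@(2,2) -> caps B=0 W=0
Move 8: W@(2,0) -> caps B=0 W=0
Move 9: B@(2,1) -> caps B=1 W=0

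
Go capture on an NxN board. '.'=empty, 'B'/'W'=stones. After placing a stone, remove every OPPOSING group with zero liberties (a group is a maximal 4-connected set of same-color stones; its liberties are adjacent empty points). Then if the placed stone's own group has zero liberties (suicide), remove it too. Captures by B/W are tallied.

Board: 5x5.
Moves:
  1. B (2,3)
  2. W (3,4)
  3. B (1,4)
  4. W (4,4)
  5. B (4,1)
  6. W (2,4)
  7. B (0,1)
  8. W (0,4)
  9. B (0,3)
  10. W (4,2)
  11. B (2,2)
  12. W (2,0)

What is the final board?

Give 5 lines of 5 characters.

Move 1: B@(2,3) -> caps B=0 W=0
Move 2: W@(3,4) -> caps B=0 W=0
Move 3: B@(1,4) -> caps B=0 W=0
Move 4: W@(4,4) -> caps B=0 W=0
Move 5: B@(4,1) -> caps B=0 W=0
Move 6: W@(2,4) -> caps B=0 W=0
Move 7: B@(0,1) -> caps B=0 W=0
Move 8: W@(0,4) -> caps B=0 W=0
Move 9: B@(0,3) -> caps B=1 W=0
Move 10: W@(4,2) -> caps B=1 W=0
Move 11: B@(2,2) -> caps B=1 W=0
Move 12: W@(2,0) -> caps B=1 W=0

Answer: .B.B.
....B
W.BBW
....W
.BW.W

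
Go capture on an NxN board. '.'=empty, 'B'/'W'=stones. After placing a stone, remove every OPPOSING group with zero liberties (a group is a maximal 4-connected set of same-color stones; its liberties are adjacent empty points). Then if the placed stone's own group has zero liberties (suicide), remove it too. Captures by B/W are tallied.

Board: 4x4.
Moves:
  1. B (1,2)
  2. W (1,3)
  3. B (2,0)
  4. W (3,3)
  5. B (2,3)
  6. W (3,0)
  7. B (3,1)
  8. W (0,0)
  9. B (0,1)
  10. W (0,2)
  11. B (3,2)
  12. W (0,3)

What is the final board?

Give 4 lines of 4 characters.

Answer: WB..
..B.
B..B
.BB.

Derivation:
Move 1: B@(1,2) -> caps B=0 W=0
Move 2: W@(1,3) -> caps B=0 W=0
Move 3: B@(2,0) -> caps B=0 W=0
Move 4: W@(3,3) -> caps B=0 W=0
Move 5: B@(2,3) -> caps B=0 W=0
Move 6: W@(3,0) -> caps B=0 W=0
Move 7: B@(3,1) -> caps B=1 W=0
Move 8: W@(0,0) -> caps B=1 W=0
Move 9: B@(0,1) -> caps B=1 W=0
Move 10: W@(0,2) -> caps B=1 W=0
Move 11: B@(3,2) -> caps B=2 W=0
Move 12: W@(0,3) -> caps B=2 W=0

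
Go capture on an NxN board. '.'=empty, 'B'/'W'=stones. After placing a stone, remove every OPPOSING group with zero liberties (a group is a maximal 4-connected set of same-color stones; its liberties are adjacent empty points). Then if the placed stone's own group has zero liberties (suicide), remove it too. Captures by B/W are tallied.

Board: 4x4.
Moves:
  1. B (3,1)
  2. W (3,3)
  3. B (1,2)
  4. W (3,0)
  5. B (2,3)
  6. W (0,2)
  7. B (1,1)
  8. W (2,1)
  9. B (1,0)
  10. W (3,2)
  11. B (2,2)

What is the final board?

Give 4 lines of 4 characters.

Move 1: B@(3,1) -> caps B=0 W=0
Move 2: W@(3,3) -> caps B=0 W=0
Move 3: B@(1,2) -> caps B=0 W=0
Move 4: W@(3,0) -> caps B=0 W=0
Move 5: B@(2,3) -> caps B=0 W=0
Move 6: W@(0,2) -> caps B=0 W=0
Move 7: B@(1,1) -> caps B=0 W=0
Move 8: W@(2,1) -> caps B=0 W=0
Move 9: B@(1,0) -> caps B=0 W=0
Move 10: W@(3,2) -> caps B=0 W=1
Move 11: B@(2,2) -> caps B=0 W=1

Answer: ..W.
BBB.
.WBB
W.WW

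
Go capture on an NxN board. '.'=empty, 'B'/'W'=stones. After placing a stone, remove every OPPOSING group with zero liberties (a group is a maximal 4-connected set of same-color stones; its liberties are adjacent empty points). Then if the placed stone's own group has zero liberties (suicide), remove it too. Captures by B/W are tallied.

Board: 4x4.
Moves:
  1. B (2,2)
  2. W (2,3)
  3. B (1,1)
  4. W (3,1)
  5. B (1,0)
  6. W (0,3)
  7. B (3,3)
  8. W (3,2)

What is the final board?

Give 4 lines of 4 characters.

Answer: ...W
BB..
..BW
.WW.

Derivation:
Move 1: B@(2,2) -> caps B=0 W=0
Move 2: W@(2,3) -> caps B=0 W=0
Move 3: B@(1,1) -> caps B=0 W=0
Move 4: W@(3,1) -> caps B=0 W=0
Move 5: B@(1,0) -> caps B=0 W=0
Move 6: W@(0,3) -> caps B=0 W=0
Move 7: B@(3,3) -> caps B=0 W=0
Move 8: W@(3,2) -> caps B=0 W=1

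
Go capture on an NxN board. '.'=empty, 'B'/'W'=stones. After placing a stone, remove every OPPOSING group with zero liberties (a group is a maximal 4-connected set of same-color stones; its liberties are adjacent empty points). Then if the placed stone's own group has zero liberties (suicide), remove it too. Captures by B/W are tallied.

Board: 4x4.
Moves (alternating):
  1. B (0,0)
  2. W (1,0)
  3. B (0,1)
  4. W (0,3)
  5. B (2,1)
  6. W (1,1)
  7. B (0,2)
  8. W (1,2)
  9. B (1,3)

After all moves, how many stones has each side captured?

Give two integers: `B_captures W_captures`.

Move 1: B@(0,0) -> caps B=0 W=0
Move 2: W@(1,0) -> caps B=0 W=0
Move 3: B@(0,1) -> caps B=0 W=0
Move 4: W@(0,3) -> caps B=0 W=0
Move 5: B@(2,1) -> caps B=0 W=0
Move 6: W@(1,1) -> caps B=0 W=0
Move 7: B@(0,2) -> caps B=0 W=0
Move 8: W@(1,2) -> caps B=0 W=3
Move 9: B@(1,3) -> caps B=0 W=3

Answer: 0 3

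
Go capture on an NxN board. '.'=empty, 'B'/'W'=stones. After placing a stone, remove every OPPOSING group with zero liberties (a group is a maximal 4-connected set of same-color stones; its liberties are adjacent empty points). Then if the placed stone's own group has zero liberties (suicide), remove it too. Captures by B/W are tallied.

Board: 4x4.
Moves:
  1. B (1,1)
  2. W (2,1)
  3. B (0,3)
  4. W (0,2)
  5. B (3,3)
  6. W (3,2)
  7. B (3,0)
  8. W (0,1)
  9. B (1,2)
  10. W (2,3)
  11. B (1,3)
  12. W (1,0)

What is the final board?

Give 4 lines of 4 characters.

Move 1: B@(1,1) -> caps B=0 W=0
Move 2: W@(2,1) -> caps B=0 W=0
Move 3: B@(0,3) -> caps B=0 W=0
Move 4: W@(0,2) -> caps B=0 W=0
Move 5: B@(3,3) -> caps B=0 W=0
Move 6: W@(3,2) -> caps B=0 W=0
Move 7: B@(3,0) -> caps B=0 W=0
Move 8: W@(0,1) -> caps B=0 W=0
Move 9: B@(1,2) -> caps B=0 W=0
Move 10: W@(2,3) -> caps B=0 W=1
Move 11: B@(1,3) -> caps B=0 W=1
Move 12: W@(1,0) -> caps B=0 W=1

Answer: .WWB
WBBB
.W.W
B.W.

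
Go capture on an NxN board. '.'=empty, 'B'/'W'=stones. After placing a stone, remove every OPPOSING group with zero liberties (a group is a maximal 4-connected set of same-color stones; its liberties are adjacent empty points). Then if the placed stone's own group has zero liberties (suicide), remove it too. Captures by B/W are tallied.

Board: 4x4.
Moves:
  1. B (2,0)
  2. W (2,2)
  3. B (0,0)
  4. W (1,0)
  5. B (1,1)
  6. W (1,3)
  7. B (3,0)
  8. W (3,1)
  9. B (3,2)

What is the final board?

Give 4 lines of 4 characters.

Move 1: B@(2,0) -> caps B=0 W=0
Move 2: W@(2,2) -> caps B=0 W=0
Move 3: B@(0,0) -> caps B=0 W=0
Move 4: W@(1,0) -> caps B=0 W=0
Move 5: B@(1,1) -> caps B=1 W=0
Move 6: W@(1,3) -> caps B=1 W=0
Move 7: B@(3,0) -> caps B=1 W=0
Move 8: W@(3,1) -> caps B=1 W=0
Move 9: B@(3,2) -> caps B=1 W=0

Answer: B...
.B.W
B.W.
BWB.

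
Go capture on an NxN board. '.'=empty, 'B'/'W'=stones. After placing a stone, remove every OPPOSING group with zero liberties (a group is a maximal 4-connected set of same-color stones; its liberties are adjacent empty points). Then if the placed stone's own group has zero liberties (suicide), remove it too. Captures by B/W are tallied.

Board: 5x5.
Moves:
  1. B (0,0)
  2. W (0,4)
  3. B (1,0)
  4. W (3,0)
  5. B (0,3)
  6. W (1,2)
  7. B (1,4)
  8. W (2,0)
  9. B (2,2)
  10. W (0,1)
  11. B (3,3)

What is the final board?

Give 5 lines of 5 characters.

Move 1: B@(0,0) -> caps B=0 W=0
Move 2: W@(0,4) -> caps B=0 W=0
Move 3: B@(1,0) -> caps B=0 W=0
Move 4: W@(3,0) -> caps B=0 W=0
Move 5: B@(0,3) -> caps B=0 W=0
Move 6: W@(1,2) -> caps B=0 W=0
Move 7: B@(1,4) -> caps B=1 W=0
Move 8: W@(2,0) -> caps B=1 W=0
Move 9: B@(2,2) -> caps B=1 W=0
Move 10: W@(0,1) -> caps B=1 W=0
Move 11: B@(3,3) -> caps B=1 W=0

Answer: BW.B.
B.W.B
W.B..
W..B.
.....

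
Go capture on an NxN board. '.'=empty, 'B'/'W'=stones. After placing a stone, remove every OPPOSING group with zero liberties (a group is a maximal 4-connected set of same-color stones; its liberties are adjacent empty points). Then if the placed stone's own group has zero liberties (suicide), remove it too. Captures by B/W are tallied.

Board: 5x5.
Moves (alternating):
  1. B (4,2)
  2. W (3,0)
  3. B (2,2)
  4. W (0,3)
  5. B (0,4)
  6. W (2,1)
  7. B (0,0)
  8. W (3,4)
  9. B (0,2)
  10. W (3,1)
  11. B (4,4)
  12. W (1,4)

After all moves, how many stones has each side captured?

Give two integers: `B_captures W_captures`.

Move 1: B@(4,2) -> caps B=0 W=0
Move 2: W@(3,0) -> caps B=0 W=0
Move 3: B@(2,2) -> caps B=0 W=0
Move 4: W@(0,3) -> caps B=0 W=0
Move 5: B@(0,4) -> caps B=0 W=0
Move 6: W@(2,1) -> caps B=0 W=0
Move 7: B@(0,0) -> caps B=0 W=0
Move 8: W@(3,4) -> caps B=0 W=0
Move 9: B@(0,2) -> caps B=0 W=0
Move 10: W@(3,1) -> caps B=0 W=0
Move 11: B@(4,4) -> caps B=0 W=0
Move 12: W@(1,4) -> caps B=0 W=1

Answer: 0 1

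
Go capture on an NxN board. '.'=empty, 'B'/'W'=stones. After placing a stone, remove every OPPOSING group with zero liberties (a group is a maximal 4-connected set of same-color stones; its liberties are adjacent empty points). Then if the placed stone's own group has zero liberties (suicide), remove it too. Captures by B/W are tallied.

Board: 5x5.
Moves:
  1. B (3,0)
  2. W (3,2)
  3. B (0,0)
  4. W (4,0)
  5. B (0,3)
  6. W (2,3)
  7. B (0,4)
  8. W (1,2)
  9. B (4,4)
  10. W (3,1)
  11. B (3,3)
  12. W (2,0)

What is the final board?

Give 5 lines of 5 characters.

Answer: B..BB
..W..
W..W.
.WWB.
W...B

Derivation:
Move 1: B@(3,0) -> caps B=0 W=0
Move 2: W@(3,2) -> caps B=0 W=0
Move 3: B@(0,0) -> caps B=0 W=0
Move 4: W@(4,0) -> caps B=0 W=0
Move 5: B@(0,3) -> caps B=0 W=0
Move 6: W@(2,3) -> caps B=0 W=0
Move 7: B@(0,4) -> caps B=0 W=0
Move 8: W@(1,2) -> caps B=0 W=0
Move 9: B@(4,4) -> caps B=0 W=0
Move 10: W@(3,1) -> caps B=0 W=0
Move 11: B@(3,3) -> caps B=0 W=0
Move 12: W@(2,0) -> caps B=0 W=1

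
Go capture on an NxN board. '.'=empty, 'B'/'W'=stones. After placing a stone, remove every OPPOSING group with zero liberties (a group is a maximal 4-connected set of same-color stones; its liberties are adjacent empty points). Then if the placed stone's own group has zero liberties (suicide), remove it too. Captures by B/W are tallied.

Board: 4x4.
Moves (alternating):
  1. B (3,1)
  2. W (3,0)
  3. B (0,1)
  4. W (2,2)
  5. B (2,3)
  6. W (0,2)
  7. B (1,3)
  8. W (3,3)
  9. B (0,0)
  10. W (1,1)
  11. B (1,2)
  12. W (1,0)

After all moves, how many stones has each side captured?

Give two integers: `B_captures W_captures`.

Move 1: B@(3,1) -> caps B=0 W=0
Move 2: W@(3,0) -> caps B=0 W=0
Move 3: B@(0,1) -> caps B=0 W=0
Move 4: W@(2,2) -> caps B=0 W=0
Move 5: B@(2,3) -> caps B=0 W=0
Move 6: W@(0,2) -> caps B=0 W=0
Move 7: B@(1,3) -> caps B=0 W=0
Move 8: W@(3,3) -> caps B=0 W=0
Move 9: B@(0,0) -> caps B=0 W=0
Move 10: W@(1,1) -> caps B=0 W=0
Move 11: B@(1,2) -> caps B=0 W=0
Move 12: W@(1,0) -> caps B=0 W=2

Answer: 0 2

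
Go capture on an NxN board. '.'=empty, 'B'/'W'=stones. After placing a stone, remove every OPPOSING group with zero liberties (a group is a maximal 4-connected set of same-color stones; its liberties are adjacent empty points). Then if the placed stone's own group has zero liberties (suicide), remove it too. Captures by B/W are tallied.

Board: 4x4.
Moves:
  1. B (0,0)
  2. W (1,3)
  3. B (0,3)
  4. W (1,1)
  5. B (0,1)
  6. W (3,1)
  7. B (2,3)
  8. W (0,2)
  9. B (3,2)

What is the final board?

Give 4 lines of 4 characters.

Move 1: B@(0,0) -> caps B=0 W=0
Move 2: W@(1,3) -> caps B=0 W=0
Move 3: B@(0,3) -> caps B=0 W=0
Move 4: W@(1,1) -> caps B=0 W=0
Move 5: B@(0,1) -> caps B=0 W=0
Move 6: W@(3,1) -> caps B=0 W=0
Move 7: B@(2,3) -> caps B=0 W=0
Move 8: W@(0,2) -> caps B=0 W=1
Move 9: B@(3,2) -> caps B=0 W=1

Answer: BBW.
.W.W
...B
.WB.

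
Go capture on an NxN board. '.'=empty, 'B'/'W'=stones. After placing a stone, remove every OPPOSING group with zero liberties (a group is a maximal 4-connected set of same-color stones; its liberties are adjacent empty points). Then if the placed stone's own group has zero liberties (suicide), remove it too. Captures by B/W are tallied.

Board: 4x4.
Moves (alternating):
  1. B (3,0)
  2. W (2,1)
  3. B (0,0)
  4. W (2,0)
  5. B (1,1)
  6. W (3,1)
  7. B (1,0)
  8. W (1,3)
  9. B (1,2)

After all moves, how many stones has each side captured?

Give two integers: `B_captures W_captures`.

Answer: 0 1

Derivation:
Move 1: B@(3,0) -> caps B=0 W=0
Move 2: W@(2,1) -> caps B=0 W=0
Move 3: B@(0,0) -> caps B=0 W=0
Move 4: W@(2,0) -> caps B=0 W=0
Move 5: B@(1,1) -> caps B=0 W=0
Move 6: W@(3,1) -> caps B=0 W=1
Move 7: B@(1,0) -> caps B=0 W=1
Move 8: W@(1,3) -> caps B=0 W=1
Move 9: B@(1,2) -> caps B=0 W=1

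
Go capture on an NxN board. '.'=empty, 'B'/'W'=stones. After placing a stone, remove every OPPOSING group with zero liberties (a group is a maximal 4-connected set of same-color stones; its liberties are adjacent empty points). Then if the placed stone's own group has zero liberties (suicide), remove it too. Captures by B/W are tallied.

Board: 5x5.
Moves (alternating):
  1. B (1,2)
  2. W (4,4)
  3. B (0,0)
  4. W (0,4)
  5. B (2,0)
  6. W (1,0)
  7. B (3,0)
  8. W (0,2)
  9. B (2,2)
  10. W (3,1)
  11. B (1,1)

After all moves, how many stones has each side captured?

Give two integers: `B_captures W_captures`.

Move 1: B@(1,2) -> caps B=0 W=0
Move 2: W@(4,4) -> caps B=0 W=0
Move 3: B@(0,0) -> caps B=0 W=0
Move 4: W@(0,4) -> caps B=0 W=0
Move 5: B@(2,0) -> caps B=0 W=0
Move 6: W@(1,0) -> caps B=0 W=0
Move 7: B@(3,0) -> caps B=0 W=0
Move 8: W@(0,2) -> caps B=0 W=0
Move 9: B@(2,2) -> caps B=0 W=0
Move 10: W@(3,1) -> caps B=0 W=0
Move 11: B@(1,1) -> caps B=1 W=0

Answer: 1 0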